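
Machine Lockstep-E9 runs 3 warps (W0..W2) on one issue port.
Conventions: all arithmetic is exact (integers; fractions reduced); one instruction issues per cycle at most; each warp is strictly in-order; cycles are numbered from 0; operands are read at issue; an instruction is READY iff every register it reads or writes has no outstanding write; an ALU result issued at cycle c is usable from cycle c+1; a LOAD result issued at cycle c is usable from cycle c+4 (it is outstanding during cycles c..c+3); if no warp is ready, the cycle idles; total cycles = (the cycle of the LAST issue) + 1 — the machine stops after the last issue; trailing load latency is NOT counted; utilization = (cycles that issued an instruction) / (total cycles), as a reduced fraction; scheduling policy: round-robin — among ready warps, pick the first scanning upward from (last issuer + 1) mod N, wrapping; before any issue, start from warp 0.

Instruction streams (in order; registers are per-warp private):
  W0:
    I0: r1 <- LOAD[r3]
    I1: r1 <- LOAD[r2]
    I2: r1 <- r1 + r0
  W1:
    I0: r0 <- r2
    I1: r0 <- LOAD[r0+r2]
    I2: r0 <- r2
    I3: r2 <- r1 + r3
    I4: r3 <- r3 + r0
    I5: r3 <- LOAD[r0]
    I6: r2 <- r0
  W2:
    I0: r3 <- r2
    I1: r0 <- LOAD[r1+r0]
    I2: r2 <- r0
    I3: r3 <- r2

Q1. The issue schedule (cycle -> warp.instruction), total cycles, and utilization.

cycle 0: W0.I0
cycle 1: W1.I0
cycle 2: W2.I0
cycle 3: W1.I1
cycle 4: W2.I1
cycle 5: W0.I1
cycle 6: idle
cycle 7: W1.I2
cycle 8: W2.I2
cycle 9: W0.I2
cycle 10: W1.I3
cycle 11: W2.I3
cycle 12: W1.I4
cycle 13: W1.I5
cycle 14: W1.I6

Answer: 15 cycles, utilization 14/15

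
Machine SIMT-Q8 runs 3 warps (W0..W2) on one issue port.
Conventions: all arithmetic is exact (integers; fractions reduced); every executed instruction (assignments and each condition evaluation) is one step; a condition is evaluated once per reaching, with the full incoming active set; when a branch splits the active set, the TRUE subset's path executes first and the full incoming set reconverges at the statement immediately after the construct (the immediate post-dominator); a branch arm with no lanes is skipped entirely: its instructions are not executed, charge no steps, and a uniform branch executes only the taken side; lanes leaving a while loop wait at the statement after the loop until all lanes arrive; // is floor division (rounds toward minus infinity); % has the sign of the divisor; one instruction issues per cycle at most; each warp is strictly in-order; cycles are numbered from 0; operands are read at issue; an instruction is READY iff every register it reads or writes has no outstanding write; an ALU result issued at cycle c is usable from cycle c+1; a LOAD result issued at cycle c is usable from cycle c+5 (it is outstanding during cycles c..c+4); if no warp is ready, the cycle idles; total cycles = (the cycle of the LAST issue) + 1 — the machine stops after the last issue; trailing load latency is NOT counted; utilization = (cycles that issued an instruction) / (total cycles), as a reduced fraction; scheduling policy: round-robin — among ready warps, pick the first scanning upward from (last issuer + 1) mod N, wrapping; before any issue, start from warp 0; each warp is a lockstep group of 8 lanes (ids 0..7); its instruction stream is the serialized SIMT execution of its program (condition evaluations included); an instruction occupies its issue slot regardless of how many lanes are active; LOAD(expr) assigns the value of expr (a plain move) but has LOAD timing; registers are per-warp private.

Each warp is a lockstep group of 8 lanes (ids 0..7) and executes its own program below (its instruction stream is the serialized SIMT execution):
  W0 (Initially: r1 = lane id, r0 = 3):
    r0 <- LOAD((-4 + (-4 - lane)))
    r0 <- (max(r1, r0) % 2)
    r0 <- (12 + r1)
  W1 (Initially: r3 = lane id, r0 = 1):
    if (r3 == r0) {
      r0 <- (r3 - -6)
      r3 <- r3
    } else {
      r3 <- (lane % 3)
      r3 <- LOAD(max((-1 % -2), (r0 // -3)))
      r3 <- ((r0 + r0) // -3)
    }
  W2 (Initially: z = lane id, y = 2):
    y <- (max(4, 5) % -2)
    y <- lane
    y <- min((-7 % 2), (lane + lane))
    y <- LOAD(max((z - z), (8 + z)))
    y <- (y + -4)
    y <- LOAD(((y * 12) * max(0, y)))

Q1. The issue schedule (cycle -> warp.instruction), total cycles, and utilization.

cycle 0: W0.I0
cycle 1: W1.I0
cycle 2: W2.I0
cycle 3: W1.I1
cycle 4: W2.I1
cycle 5: W0.I1
cycle 6: W1.I2
cycle 7: W2.I2
cycle 8: W0.I2
cycle 9: W1.I3
cycle 10: W2.I3
cycle 11: W1.I4
cycle 12: idle
cycle 13: idle
cycle 14: idle
cycle 15: W2.I4
cycle 16: W1.I5
cycle 17: W2.I5

Answer: 18 cycles, utilization 5/6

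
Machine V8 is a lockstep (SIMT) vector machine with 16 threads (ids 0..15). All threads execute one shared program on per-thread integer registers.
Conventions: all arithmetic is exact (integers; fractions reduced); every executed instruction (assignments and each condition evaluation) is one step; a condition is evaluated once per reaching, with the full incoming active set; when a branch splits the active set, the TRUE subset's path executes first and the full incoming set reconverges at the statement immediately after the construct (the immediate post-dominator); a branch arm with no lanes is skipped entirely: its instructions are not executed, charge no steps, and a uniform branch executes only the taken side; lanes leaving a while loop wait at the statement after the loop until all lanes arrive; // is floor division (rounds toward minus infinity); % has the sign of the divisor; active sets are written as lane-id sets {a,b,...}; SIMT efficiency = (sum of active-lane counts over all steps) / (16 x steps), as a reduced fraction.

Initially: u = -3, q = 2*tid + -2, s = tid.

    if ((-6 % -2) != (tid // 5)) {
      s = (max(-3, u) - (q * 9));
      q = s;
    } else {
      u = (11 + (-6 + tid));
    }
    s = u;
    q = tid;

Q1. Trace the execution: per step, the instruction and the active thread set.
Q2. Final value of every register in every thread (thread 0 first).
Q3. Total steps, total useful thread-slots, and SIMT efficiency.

step 0: eval ((-6 % -2) != (tid // 5)) {0,1,2,3,4,5,6,7,8,9,10,11,12,13,14,15}
step 1: s <- (max(-3, u) - (q * 9))  {5,6,7,8,9,10,11,12,13,14,15}
step 2: q <- s                       {5,6,7,8,9,10,11,12,13,14,15}
step 3: u <- (11 + (-6 + tid))       {0,1,2,3,4}
step 4: s <- u                       {0,1,2,3,4,5,6,7,8,9,10,11,12,13,14,15}
step 5: q <- tid                     {0,1,2,3,4,5,6,7,8,9,10,11,12,13,14,15}

Answer: 6 steps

u: 5,6,7,8,9,-3,-3,-3,-3,-3,-3,-3,-3,-3,-3,-3
q: 0,1,2,3,4,5,6,7,8,9,10,11,12,13,14,15
s: 5,6,7,8,9,-3,-3,-3,-3,-3,-3,-3,-3,-3,-3,-3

steps = 6; useful = 75; efficiency = 75/96 = 25/32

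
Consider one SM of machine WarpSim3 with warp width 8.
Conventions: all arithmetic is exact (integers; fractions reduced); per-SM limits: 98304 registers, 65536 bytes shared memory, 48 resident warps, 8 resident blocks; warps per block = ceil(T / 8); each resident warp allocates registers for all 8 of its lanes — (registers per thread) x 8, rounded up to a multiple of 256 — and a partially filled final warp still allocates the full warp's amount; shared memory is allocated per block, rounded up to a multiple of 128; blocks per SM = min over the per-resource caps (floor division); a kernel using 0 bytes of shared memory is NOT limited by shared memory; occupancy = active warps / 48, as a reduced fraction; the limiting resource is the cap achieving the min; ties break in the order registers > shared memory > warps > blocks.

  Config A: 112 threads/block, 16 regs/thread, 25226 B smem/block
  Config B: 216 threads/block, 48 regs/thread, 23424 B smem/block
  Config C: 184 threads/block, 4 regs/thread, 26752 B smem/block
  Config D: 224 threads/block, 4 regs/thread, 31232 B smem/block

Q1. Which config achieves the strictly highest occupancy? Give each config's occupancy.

occupancies: A 7/12, B 9/16, C 23/24, D 7/12

Answer: C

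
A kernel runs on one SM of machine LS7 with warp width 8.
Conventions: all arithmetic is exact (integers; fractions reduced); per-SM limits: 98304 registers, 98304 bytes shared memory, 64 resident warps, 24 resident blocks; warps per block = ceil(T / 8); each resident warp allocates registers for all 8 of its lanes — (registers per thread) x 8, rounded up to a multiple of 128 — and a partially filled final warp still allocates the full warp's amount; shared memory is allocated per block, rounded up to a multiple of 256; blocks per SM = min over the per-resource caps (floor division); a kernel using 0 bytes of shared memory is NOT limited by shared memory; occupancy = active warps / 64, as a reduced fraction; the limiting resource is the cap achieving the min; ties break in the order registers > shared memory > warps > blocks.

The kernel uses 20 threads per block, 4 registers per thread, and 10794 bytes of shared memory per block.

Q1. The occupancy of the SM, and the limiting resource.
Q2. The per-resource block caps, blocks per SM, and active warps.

Answer: occupancy 3/8, limited by shared memory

registers: 256 blocks
shared memory: 8 blocks
warps: 21 blocks
blocks: 24 blocks

Answer: 8 blocks, 24 active warps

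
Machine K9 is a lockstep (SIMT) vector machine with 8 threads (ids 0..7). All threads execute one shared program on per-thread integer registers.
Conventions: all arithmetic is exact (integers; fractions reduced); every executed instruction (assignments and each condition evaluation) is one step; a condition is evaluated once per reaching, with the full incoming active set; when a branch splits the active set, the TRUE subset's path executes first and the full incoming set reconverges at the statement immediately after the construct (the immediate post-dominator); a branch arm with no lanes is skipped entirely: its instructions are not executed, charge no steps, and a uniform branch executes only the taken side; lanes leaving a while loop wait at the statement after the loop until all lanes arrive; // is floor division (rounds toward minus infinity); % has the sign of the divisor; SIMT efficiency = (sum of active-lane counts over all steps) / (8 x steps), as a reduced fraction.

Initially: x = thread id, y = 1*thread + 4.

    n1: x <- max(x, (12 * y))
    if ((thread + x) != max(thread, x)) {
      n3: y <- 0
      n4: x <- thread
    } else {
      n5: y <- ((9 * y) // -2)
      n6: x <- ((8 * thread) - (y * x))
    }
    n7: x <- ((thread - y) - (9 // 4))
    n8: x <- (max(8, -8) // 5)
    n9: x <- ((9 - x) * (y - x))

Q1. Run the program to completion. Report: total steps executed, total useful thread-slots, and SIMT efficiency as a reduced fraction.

Answer: 9 steps, 56 useful, 7/9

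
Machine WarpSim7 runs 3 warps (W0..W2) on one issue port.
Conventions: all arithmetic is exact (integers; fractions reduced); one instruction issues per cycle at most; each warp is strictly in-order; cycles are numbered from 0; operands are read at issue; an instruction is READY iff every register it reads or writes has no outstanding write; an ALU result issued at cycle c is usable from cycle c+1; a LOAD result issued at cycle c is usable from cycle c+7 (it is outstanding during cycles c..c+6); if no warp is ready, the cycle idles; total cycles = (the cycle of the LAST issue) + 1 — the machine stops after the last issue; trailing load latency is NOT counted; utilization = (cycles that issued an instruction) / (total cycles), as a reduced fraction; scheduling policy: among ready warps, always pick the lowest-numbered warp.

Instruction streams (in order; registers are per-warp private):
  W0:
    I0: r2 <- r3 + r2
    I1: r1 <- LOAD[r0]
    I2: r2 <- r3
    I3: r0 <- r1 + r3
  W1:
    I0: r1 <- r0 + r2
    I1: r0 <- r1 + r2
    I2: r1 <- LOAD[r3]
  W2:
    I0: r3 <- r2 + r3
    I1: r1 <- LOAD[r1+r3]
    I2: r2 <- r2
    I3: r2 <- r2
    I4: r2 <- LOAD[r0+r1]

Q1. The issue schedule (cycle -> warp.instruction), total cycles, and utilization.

cycle 0: W0.I0
cycle 1: W0.I1
cycle 2: W0.I2
cycle 3: W1.I0
cycle 4: W1.I1
cycle 5: W1.I2
cycle 6: W2.I0
cycle 7: W2.I1
cycle 8: W0.I3
cycle 9: W2.I2
cycle 10: W2.I3
cycle 11: idle
cycle 12: idle
cycle 13: idle
cycle 14: W2.I4

Answer: 15 cycles, utilization 4/5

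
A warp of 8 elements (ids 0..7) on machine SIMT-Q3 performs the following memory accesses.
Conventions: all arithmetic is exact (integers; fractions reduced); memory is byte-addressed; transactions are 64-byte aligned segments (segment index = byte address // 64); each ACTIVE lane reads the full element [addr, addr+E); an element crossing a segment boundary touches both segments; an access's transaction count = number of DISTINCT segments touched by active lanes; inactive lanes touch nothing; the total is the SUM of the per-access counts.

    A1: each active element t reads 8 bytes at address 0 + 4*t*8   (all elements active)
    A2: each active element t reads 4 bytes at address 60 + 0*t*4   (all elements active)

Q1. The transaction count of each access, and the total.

A1: 4 transactions
A2: 1 transaction

Answer: 4,1; total 5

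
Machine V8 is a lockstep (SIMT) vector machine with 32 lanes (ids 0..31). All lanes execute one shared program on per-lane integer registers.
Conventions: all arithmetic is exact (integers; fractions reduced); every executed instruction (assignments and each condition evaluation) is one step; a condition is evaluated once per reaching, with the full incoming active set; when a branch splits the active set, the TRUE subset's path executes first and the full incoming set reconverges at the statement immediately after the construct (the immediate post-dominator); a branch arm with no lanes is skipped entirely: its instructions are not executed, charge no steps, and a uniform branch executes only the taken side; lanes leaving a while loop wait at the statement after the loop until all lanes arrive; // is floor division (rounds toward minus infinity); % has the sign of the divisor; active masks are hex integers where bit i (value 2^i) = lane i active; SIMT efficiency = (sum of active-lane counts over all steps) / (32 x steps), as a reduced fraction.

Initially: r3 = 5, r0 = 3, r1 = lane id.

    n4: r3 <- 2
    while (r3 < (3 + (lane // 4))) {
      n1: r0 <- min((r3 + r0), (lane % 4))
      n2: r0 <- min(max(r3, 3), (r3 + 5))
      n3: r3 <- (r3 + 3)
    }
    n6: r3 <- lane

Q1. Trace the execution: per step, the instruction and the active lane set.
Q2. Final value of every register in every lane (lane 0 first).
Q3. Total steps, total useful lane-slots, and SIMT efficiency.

step 0: r3 <- 2                      0xffffffff
step 1: eval (r3 < (3 + (lane // 4))) 0xffffffff
step 2: r0 <- min((r3 + r0), (lane % 4)) 0xffffffff
step 3: r0 <- min(max(r3, 3), (r3 + 5)) 0xffffffff
step 4: r3 <- (r3 + 3)               0xffffffff
step 5: eval (r3 < (3 + (lane // 4))) 0xffffffff
step 6: r0 <- min((r3 + r0), (lane % 4)) 0xfffff000
step 7: r0 <- min(max(r3, 3), (r3 + 5)) 0xfffff000
step 8: r3 <- (r3 + 3)               0xfffff000
step 9: eval (r3 < (3 + (lane // 4))) 0xfffff000
step 10: r0 <- min((r3 + r0), (lane % 4)) 0xff000000
step 11: r0 <- min(max(r3, 3), (r3 + 5)) 0xff000000
step 12: r3 <- (r3 + 3)               0xff000000
step 13: eval (r3 < (3 + (lane // 4))) 0xff000000
step 14: r3 <- lane                   0xffffffff

Answer: 15 steps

r3: 0,1,2,3,4,5,6,7,8,9,10,11,12,13,14,15,16,17,18,19,20,21,22,23,24,25,26,27,28,29,30,31
r0: 3,3,3,3,3,3,3,3,3,3,3,3,5,5,5,5,5,5,5,5,5,5,5,5,8,8,8,8,8,8,8,8
r1: 0,1,2,3,4,5,6,7,8,9,10,11,12,13,14,15,16,17,18,19,20,21,22,23,24,25,26,27,28,29,30,31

steps = 15; useful = 336; efficiency = 336/480 = 7/10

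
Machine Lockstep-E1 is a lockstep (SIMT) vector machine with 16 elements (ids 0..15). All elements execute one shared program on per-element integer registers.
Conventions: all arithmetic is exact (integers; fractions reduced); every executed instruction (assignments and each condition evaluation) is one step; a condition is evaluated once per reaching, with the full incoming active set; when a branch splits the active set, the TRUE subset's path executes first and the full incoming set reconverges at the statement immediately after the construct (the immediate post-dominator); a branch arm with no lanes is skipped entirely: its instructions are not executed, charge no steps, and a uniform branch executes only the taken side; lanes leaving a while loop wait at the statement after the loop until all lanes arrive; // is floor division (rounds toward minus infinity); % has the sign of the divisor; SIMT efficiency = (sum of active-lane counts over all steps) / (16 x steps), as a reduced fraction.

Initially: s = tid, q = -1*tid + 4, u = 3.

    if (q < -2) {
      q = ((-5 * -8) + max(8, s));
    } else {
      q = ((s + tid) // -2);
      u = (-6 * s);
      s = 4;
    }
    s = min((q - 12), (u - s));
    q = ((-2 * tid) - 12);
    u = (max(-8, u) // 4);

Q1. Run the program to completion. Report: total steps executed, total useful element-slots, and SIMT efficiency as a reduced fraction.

Answer: 8 steps, 94 useful, 47/64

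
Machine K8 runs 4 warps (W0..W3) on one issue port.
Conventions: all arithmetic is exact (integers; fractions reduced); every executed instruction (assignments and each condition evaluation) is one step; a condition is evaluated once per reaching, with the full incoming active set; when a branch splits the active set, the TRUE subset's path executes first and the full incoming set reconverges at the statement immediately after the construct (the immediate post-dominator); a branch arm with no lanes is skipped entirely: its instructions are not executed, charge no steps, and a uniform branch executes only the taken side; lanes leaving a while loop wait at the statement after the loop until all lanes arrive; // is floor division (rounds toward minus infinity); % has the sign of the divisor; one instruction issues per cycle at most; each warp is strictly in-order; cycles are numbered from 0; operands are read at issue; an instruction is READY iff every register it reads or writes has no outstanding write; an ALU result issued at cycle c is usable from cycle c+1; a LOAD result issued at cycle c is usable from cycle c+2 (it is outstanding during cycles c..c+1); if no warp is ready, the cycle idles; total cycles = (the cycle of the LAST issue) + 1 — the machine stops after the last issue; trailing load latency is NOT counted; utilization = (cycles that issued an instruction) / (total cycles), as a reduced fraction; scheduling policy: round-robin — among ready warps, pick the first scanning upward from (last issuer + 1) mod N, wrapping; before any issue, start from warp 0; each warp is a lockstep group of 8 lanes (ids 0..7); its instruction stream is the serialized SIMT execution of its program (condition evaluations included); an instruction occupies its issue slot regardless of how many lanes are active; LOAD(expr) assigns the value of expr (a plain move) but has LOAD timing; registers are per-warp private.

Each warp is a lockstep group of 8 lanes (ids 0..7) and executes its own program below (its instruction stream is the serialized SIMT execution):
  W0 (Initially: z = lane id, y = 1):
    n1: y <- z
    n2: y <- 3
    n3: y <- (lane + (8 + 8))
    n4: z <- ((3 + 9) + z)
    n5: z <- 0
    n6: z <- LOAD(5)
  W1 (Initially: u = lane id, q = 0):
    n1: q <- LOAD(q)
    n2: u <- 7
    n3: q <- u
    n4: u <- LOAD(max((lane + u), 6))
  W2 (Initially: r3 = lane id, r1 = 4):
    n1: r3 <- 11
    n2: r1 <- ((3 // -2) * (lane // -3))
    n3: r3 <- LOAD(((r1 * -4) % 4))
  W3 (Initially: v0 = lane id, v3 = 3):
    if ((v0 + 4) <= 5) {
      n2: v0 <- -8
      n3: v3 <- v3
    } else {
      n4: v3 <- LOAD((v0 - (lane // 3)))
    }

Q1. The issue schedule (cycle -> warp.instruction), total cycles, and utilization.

cycle 0: W0.I0
cycle 1: W1.I0
cycle 2: W2.I0
cycle 3: W3.I0
cycle 4: W0.I1
cycle 5: W1.I1
cycle 6: W2.I1
cycle 7: W3.I1
cycle 8: W0.I2
cycle 9: W1.I2
cycle 10: W2.I2
cycle 11: W3.I2
cycle 12: W0.I3
cycle 13: W1.I3
cycle 14: W3.I3
cycle 15: W0.I4
cycle 16: W0.I5

Answer: 17 cycles, utilization 1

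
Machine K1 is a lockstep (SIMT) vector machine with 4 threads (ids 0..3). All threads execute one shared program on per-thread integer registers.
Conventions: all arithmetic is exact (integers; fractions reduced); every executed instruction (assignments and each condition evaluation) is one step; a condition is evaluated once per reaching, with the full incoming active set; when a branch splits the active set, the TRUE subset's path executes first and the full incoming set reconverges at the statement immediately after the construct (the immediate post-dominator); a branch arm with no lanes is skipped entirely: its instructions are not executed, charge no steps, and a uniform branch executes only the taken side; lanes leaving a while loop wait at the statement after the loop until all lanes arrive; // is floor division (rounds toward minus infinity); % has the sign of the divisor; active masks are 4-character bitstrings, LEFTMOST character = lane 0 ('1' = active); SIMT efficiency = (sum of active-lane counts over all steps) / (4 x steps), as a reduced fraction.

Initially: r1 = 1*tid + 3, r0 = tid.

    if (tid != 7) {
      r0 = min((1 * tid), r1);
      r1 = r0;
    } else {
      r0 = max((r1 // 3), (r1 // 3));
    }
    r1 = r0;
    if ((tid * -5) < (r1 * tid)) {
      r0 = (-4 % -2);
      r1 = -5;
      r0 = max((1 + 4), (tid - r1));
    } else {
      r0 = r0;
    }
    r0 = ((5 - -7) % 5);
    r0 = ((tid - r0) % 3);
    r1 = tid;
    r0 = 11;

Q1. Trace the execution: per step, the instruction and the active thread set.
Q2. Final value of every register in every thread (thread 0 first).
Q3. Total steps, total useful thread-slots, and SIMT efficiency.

step 0: eval (tid != 7)              1111
step 1: r0 <- min((1 * tid), r1)     1111
step 2: r1 <- r0                     1111
step 3: r1 <- r0                     1111
step 4: eval ((tid * -5) < (r1 * tid)) 1111
step 5: r0 <- (-4 % -2)              0111
step 6: r1 <- -5                     0111
step 7: r0 <- max((1 + 4), (tid - r1)) 0111
step 8: r0 <- r0                     1000
step 9: r0 <- ((5 - -7) % 5)         1111
step 10: r0 <- ((tid - r0) % 3)       1111
step 11: r1 <- tid                    1111
step 12: r0 <- 11                     1111

Answer: 13 steps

r1: 0,1,2,3
r0: 11,11,11,11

steps = 13; useful = 46; efficiency = 46/52 = 23/26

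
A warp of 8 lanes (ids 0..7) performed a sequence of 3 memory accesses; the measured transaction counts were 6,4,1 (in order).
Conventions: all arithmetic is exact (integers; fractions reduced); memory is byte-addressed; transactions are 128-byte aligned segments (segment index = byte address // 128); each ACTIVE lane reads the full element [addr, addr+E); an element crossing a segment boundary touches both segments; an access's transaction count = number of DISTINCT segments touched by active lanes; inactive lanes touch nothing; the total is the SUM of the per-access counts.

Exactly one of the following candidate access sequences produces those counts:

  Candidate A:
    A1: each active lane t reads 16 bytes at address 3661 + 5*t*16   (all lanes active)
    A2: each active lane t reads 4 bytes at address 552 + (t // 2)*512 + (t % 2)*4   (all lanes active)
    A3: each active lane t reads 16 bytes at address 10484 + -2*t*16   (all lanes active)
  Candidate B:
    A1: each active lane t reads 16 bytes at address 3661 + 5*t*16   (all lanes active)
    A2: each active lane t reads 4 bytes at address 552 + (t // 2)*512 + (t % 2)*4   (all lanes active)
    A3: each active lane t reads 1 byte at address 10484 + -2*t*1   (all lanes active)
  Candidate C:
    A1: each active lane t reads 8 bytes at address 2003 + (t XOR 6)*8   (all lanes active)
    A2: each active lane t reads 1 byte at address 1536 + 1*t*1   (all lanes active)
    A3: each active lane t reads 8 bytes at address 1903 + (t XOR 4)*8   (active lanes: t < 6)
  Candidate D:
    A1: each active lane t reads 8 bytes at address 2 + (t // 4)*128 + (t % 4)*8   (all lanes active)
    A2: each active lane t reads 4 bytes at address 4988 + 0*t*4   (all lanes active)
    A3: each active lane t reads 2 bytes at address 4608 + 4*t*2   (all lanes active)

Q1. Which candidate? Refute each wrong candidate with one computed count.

A: A3 gives 3 transactions, not 1
C: A1 gives 2 transactions, not 6
D: A1 gives 2 transactions, not 6
B: all counts match (6,4,1)

Answer: B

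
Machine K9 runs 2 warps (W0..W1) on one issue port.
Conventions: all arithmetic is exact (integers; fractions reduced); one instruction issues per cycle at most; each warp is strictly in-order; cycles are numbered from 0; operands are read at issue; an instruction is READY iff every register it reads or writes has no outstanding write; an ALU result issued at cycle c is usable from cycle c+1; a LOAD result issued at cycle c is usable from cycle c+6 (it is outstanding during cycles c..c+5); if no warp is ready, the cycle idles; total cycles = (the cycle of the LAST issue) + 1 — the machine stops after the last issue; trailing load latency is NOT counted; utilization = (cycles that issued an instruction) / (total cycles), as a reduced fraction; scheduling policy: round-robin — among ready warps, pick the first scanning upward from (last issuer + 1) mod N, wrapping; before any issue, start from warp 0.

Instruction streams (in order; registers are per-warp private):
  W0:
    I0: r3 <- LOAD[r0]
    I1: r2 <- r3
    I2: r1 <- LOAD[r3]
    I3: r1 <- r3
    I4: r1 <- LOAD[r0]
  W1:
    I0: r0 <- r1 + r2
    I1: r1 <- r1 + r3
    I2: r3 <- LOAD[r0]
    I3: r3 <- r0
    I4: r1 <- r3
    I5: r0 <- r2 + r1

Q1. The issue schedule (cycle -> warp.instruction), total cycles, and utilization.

cycle 0: W0.I0
cycle 1: W1.I0
cycle 2: W1.I1
cycle 3: W1.I2
cycle 4: idle
cycle 5: idle
cycle 6: W0.I1
cycle 7: W0.I2
cycle 8: idle
cycle 9: W1.I3
cycle 10: W1.I4
cycle 11: W1.I5
cycle 12: idle
cycle 13: W0.I3
cycle 14: W0.I4

Answer: 15 cycles, utilization 11/15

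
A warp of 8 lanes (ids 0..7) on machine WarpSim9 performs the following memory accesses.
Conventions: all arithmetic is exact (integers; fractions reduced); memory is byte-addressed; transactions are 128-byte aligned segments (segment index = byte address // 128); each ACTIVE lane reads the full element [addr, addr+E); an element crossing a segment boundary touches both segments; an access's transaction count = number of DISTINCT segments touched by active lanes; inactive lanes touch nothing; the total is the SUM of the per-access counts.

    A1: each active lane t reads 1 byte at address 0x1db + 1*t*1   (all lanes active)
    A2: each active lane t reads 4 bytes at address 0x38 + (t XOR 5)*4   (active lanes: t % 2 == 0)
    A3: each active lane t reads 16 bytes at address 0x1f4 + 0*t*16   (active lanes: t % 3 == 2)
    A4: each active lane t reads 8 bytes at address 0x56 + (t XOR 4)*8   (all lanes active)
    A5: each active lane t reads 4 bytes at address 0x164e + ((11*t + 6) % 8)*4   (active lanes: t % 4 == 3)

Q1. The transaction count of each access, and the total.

A1: 1 transaction
A2: 1 transaction
A3: 2 transactions
A4: 2 transactions
A5: 1 transaction

Answer: 1,1,2,2,1; total 7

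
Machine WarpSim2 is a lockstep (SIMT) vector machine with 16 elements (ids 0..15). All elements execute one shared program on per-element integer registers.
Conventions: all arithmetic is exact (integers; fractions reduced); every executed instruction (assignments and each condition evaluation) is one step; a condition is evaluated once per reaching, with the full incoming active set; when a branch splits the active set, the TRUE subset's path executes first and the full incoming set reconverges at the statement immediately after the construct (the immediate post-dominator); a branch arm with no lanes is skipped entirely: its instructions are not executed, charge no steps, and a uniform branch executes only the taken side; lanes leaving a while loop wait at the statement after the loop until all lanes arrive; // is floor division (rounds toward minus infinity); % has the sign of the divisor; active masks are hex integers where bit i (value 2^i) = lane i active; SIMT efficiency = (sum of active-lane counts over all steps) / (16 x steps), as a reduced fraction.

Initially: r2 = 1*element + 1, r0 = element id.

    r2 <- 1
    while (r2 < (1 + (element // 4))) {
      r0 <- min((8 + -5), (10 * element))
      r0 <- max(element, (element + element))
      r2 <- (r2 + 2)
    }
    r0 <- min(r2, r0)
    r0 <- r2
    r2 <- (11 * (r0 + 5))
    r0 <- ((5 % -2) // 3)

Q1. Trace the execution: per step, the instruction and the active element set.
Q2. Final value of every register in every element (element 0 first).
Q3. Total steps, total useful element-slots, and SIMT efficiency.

step 0: r2 <- 1                      0xffff
step 1: eval (r2 < (1 + (element // 4))) 0xffff
step 2: r0 <- min((8 + -5), (10 * element)) 0xfff0
step 3: r0 <- max(element, (element + element)) 0xfff0
step 4: r2 <- (r2 + 2)               0xfff0
step 5: eval (r2 < (1 + (element // 4))) 0xfff0
step 6: r0 <- min((8 + -5), (10 * element)) 0xf000
step 7: r0 <- max(element, (element + element)) 0xf000
step 8: r2 <- (r2 + 2)               0xf000
step 9: eval (r2 < (1 + (element // 4))) 0xf000
step 10: r0 <- min(r2, r0)            0xffff
step 11: r0 <- r2                     0xffff
step 12: r2 <- (11 * (r0 + 5))        0xffff
step 13: r0 <- ((5 % -2) // 3)        0xffff

Answer: 14 steps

r2: 66,66,66,66,88,88,88,88,88,88,88,88,110,110,110,110
r0: -1,-1,-1,-1,-1,-1,-1,-1,-1,-1,-1,-1,-1,-1,-1,-1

steps = 14; useful = 160; efficiency = 160/224 = 5/7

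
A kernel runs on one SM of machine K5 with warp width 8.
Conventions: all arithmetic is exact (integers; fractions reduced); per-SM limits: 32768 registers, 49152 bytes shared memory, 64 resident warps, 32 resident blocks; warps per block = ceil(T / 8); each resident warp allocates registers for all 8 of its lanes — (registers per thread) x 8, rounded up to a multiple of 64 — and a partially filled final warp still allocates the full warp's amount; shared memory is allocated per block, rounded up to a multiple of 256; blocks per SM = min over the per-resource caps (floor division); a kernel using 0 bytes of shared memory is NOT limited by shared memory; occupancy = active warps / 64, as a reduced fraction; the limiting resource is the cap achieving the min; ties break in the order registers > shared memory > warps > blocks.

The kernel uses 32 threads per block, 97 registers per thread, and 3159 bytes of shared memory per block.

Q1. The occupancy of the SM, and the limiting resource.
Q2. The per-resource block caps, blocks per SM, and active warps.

Answer: occupancy 9/16, limited by registers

registers: 9 blocks
shared memory: 14 blocks
warps: 16 blocks
blocks: 32 blocks

Answer: 9 blocks, 36 active warps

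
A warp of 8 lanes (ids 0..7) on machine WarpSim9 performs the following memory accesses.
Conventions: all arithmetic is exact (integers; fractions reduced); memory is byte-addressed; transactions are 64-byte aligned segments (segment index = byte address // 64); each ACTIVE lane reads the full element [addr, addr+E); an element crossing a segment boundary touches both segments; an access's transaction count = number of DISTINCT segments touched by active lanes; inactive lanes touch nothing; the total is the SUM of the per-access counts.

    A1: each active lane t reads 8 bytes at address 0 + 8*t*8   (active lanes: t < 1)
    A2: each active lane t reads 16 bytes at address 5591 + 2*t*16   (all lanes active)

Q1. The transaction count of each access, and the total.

A1: 1 transaction
A2: 5 transactions

Answer: 1,5; total 6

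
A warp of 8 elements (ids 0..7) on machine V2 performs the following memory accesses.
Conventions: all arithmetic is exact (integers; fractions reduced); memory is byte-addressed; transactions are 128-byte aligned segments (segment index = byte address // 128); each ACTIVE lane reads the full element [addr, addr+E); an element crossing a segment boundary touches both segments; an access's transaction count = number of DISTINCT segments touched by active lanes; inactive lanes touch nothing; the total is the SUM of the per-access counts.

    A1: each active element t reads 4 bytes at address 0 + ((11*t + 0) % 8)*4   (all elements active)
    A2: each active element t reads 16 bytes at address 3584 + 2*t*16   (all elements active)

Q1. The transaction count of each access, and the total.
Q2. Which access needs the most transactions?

A1: 1 transaction
A2: 2 transactions

Answer: 1,2; total 3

Answer: A2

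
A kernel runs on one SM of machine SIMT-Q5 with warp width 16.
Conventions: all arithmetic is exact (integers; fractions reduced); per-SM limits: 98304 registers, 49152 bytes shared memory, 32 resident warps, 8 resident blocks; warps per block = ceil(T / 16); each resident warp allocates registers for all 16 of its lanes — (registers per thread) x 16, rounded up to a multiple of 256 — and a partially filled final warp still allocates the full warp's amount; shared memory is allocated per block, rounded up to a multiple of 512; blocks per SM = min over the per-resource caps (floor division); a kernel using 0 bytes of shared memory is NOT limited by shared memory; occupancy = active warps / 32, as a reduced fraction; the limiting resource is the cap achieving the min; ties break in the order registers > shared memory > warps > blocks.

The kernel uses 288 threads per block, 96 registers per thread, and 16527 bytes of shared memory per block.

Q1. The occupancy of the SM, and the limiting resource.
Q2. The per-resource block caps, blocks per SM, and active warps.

Answer: occupancy 9/16, limited by warps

registers: 3 blocks
shared memory: 2 blocks
warps: 1 block
blocks: 8 blocks

Answer: 1 block, 18 active warps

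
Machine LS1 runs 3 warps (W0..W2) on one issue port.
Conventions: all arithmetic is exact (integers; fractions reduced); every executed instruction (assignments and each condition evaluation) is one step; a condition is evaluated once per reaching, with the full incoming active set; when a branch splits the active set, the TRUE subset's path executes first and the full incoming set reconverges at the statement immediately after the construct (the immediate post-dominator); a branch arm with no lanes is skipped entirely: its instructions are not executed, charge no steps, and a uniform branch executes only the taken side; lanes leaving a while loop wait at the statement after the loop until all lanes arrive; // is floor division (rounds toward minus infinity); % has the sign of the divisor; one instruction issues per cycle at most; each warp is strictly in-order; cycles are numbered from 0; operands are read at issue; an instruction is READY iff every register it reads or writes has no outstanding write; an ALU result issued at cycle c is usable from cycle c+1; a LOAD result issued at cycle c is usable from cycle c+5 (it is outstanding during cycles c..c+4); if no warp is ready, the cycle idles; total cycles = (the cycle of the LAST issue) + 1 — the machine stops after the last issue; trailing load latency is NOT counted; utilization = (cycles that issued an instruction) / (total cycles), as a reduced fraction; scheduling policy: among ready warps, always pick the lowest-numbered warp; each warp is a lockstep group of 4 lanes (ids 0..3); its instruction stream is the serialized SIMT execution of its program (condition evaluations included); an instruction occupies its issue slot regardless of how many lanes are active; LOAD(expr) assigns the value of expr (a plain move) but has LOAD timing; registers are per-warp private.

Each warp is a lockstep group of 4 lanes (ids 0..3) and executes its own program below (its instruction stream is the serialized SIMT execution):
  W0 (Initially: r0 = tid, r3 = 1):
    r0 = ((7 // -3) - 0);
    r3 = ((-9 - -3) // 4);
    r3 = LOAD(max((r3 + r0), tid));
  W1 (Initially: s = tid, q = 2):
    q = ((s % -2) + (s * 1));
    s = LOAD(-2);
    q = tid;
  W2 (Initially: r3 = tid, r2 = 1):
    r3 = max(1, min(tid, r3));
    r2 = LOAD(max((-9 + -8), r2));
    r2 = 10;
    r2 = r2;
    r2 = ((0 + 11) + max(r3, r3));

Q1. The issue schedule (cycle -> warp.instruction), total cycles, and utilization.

cycle 0: W0.I0
cycle 1: W0.I1
cycle 2: W0.I2
cycle 3: W1.I0
cycle 4: W1.I1
cycle 5: W1.I2
cycle 6: W2.I0
cycle 7: W2.I1
cycle 8: idle
cycle 9: idle
cycle 10: idle
cycle 11: idle
cycle 12: W2.I2
cycle 13: W2.I3
cycle 14: W2.I4

Answer: 15 cycles, utilization 11/15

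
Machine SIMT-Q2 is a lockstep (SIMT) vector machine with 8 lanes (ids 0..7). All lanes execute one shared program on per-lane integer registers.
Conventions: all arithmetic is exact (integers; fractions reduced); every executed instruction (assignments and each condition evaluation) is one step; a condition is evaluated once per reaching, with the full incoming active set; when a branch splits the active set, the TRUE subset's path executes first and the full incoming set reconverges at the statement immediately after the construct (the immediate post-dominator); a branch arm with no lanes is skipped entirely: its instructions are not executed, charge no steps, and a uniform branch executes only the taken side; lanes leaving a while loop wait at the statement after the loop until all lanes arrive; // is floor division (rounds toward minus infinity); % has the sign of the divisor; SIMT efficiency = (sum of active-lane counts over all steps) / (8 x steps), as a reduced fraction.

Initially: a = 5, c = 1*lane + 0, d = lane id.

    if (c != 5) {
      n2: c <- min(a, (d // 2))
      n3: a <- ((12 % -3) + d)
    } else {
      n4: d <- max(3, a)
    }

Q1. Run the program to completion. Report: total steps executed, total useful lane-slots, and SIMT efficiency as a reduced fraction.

Answer: 4 steps, 23 useful, 23/32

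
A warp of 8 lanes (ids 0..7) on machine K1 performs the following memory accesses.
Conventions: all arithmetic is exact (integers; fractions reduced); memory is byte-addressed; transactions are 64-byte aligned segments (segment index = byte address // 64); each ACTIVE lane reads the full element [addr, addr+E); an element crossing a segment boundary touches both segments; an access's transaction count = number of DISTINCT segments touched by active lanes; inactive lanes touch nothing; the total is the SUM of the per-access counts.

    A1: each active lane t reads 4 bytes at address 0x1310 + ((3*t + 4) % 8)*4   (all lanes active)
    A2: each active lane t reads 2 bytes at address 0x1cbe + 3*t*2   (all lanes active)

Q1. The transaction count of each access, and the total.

A1: 1 transaction
A2: 2 transactions

Answer: 1,2; total 3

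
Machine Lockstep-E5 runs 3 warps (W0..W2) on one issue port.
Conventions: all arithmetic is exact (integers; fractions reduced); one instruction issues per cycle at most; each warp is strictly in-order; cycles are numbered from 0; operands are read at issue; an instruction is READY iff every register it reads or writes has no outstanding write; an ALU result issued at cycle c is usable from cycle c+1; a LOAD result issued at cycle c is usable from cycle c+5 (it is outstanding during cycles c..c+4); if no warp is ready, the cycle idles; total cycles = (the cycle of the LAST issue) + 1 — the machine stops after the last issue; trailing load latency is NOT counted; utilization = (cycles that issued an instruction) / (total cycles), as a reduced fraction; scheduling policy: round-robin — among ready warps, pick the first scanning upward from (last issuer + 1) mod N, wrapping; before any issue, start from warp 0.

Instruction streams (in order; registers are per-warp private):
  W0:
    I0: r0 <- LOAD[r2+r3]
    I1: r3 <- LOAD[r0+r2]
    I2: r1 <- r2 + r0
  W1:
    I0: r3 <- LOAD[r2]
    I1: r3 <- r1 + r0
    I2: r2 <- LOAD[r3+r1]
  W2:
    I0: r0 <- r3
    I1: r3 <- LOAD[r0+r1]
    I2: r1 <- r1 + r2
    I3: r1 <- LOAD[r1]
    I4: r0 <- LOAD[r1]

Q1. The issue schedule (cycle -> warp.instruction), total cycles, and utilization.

cycle 0: W0.I0
cycle 1: W1.I0
cycle 2: W2.I0
cycle 3: W2.I1
cycle 4: W2.I2
cycle 5: W0.I1
cycle 6: W1.I1
cycle 7: W2.I3
cycle 8: W0.I2
cycle 9: W1.I2
cycle 10: idle
cycle 11: idle
cycle 12: W2.I4

Answer: 13 cycles, utilization 11/13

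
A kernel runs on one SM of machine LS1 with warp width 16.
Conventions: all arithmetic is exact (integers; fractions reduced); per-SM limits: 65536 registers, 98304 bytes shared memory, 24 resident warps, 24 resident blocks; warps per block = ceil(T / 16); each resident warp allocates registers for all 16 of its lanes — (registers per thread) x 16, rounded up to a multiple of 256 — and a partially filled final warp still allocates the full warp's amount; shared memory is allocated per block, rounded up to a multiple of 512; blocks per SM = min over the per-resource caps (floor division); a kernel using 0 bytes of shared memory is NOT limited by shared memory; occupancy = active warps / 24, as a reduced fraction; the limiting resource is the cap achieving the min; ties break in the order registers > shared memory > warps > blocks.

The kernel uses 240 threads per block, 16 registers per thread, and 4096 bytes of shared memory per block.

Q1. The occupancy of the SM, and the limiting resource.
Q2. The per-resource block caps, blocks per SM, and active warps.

Answer: occupancy 5/8, limited by warps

registers: 17 blocks
shared memory: 24 blocks
warps: 1 block
blocks: 24 blocks

Answer: 1 block, 15 active warps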